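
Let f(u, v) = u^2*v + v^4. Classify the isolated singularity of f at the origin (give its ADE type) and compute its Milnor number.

Type D5, Milnor number mu = 5.

The Hessian of f at 0 has rank 0. Corank 2; j^3 = u^2*v has shape L^2 M (L != M), so D-series; mu = 5 gives D_5.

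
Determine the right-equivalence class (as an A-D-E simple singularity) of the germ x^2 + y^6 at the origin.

A5

The Hessian of f at 0 has rank 1. Corank 1: A-series; mu = 5 gives A_5.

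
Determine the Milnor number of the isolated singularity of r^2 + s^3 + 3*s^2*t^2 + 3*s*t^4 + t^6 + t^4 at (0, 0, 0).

6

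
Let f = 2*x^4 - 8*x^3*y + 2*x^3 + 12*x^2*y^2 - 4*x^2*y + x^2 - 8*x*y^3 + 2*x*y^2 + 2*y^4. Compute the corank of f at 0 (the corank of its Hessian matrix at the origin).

The Hessian at 0 is [[2, 0], [0, 0]] of rank 1; hence corank 1.

1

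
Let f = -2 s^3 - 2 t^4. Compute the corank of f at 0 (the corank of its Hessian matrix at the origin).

2

Hessian at 0 has rank 0.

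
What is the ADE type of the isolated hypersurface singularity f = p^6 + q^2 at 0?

A_5

The Hessian of f at 0 is [[0, 0], [0, 2]] with rank 1, so corank 1. A Groebner basis of the Jacobian ideal J(f) in C{p,q} is {p^5, q}; counting standard monomials gives mu = 5. Corank 1: A-series; mu = 5 gives A_5.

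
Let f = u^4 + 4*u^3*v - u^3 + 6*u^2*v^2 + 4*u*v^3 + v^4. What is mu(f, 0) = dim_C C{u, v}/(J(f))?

The Hessian of f at 0 is [[0, 0], [0, 0]] with rank 0, so corank 2. A Groebner basis of the Jacobian ideal J(f) in C{u,v} is {v^4, u*v^2 + v^3/3, u^2}; counting standard monomials gives mu = 6. Corank 2; j^3 = -u^3 is a perfect cube, so E-series; the 4-jet and mu = 6 give E_6.

6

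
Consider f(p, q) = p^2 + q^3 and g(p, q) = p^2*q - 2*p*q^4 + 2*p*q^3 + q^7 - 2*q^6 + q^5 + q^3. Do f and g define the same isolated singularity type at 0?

The Hessian of f at 0 has rank 1. Corank 1: A-series; mu = 2 gives A_2. The Hessian of g at 0 has rank 0. Corank 2; j^3 = q*(p^2 + q^2) splits into three distinct lines over C (the quadratic factor has nonzero discriminant), so D_4. f is A_2 but g is D_4, hence not right-equivalent.

No.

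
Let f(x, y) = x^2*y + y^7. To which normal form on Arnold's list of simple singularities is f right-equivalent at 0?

The Hessian of f at 0 is [[0, 0], [0, 0]] with rank 0, so corank 2. A Groebner basis of the Jacobian ideal J(f) in C{x,y} is {x^2/7 + y^6, x^3, x*y}; counting standard monomials gives mu = 8. Corank 2; j^3 = x^2*y has shape L^2 M (L != M), so D-series; mu = 8 gives D_8.

D_{8}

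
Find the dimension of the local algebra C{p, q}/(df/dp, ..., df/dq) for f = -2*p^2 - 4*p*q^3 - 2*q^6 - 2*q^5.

4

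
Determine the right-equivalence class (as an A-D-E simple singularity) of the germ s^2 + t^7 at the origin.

A_6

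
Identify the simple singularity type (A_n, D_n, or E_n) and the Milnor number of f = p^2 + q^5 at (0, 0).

The Hessian of f at 0 is [[2, 0], [0, 0]] with rank 1, so corank 1. A Groebner basis of the Jacobian ideal J(f) in C{p,q} is {q^4, p}; counting standard monomials gives mu = 4. Corank 1: A-series; mu = 4 gives A_4.

Type A4, Milnor number mu = 4.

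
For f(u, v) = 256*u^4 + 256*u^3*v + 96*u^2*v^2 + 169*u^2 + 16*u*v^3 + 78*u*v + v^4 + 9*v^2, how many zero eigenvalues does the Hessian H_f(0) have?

1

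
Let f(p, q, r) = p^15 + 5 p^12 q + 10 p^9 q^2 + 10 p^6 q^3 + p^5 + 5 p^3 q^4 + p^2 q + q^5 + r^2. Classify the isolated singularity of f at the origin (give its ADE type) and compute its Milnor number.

The Hessian of f at 0 has rank 1. Corank 2; j^3 = p^2*q has shape L^2 M (L != M), so D-series; mu = 6 gives D_6.

Type D_{6}, Milnor number mu = 6.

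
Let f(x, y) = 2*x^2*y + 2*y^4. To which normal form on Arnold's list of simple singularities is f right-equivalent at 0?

D_5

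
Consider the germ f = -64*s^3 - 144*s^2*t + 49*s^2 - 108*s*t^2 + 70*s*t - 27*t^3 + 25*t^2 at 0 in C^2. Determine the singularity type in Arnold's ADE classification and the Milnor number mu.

Type A_{2}, Milnor number mu = 2.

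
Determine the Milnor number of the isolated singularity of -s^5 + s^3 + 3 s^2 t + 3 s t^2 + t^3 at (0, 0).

8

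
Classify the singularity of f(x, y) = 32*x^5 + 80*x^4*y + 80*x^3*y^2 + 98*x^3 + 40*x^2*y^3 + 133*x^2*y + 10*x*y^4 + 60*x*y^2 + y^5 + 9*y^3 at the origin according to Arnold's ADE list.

The Hessian of f at 0 is [[0, 0], [0, 0]] with rank 0, so corank 2. A Groebner basis of the Jacobian ideal J(f) in C{x,y} is {-16807*x*y/10 + y^4 - 7203*y^2/10, x*y^2 + 3*y^3/7, x^2 + 13*x*y/14 + 3*y^2/14}; counting standard monomials gives mu = 6. Corank 2; j^3 = (2*x + y)*(7*x + 3*y)^2 has shape L^2 M (L != M), so D-series; mu = 6 gives D_6.

D6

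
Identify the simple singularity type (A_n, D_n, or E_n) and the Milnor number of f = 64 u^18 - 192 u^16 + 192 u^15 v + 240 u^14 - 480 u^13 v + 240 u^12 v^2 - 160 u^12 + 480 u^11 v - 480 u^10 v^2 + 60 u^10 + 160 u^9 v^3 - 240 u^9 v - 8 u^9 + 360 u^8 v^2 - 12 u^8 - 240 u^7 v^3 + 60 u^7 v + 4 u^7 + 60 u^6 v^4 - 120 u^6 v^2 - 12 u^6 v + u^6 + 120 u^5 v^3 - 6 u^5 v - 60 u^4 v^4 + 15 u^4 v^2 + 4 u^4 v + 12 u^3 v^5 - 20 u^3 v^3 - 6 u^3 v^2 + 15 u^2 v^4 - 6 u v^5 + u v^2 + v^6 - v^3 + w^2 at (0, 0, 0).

The Hessian of f at 0 has rank 1. Corank 2; j^3 = v^2*(u - v) has shape L^2 M (L != M), so D-series; mu = 7 gives D_7.

Type D7, Milnor number mu = 7.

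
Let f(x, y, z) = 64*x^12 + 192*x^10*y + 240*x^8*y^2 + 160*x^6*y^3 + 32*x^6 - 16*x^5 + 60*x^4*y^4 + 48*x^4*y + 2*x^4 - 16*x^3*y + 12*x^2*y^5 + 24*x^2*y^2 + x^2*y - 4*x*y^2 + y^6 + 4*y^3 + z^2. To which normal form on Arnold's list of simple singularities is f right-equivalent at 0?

D7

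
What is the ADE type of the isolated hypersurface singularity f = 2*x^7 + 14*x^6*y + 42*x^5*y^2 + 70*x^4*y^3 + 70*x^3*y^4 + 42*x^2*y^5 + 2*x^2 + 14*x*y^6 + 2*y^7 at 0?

A_6

The Hessian of f at 0 has rank 1. Corank 1: A-series; mu = 6 gives A_6.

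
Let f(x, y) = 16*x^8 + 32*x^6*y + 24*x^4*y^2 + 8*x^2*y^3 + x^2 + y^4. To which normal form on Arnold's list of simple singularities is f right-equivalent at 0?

The Hessian of f at 0 is [[2, 0], [0, 0]] with rank 1, so corank 1. A Groebner basis of the Jacobian ideal J(f) in C{x,y} is {y^3, x}; counting standard monomials gives mu = 3. Corank 1: A-series; mu = 3 gives A_3.

A3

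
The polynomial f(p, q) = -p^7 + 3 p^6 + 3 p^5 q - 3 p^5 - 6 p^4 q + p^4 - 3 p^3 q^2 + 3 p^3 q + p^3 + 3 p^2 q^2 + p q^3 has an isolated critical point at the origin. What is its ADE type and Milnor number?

Type E_{7}, Milnor number mu = 7.

The Hessian of f at 0 is [[0, 0], [0, 0]] with rank 0, so corank 2. A Groebner basis of the Jacobian ideal J(f) in C{p,q} is {3*p^2 + q^4 + q^3, p^3, p^2*q - p^2 - q^3/3, 2*p^2 + p*q^2 + 2*q^3/3}; counting standard monomials gives mu = 7. Corank 2; j^3 = p^3 is a perfect cube, so E-series; the 4-jet and mu = 7 give E_7.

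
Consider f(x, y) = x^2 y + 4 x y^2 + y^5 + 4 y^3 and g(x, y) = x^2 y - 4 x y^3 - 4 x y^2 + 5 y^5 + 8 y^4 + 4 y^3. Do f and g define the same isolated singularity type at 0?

Yes.

The Hessian of f at 0 has rank 0. Corank 2; j^3 = y*(x + 2*y)^2 has shape L^2 M (L != M), so D-series; mu = 6 gives D_6. The Hessian of g at 0 has rank 0. Corank 2; j^3 = y*(x - 2*y)^2 has shape L^2 M (L != M), so D-series; mu = 6 gives D_6. Both have type D_6, hence right-equivalent.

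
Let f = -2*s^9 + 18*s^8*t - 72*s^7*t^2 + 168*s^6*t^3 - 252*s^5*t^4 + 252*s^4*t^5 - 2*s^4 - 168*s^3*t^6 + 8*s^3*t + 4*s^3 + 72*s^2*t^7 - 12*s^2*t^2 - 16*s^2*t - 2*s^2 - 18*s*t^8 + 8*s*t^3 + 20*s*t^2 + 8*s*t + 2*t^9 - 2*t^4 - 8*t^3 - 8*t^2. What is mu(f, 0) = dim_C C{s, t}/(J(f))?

The Hessian of f at 0 is [[-4, 8], [8, -16]] with rank 1, so corank 1. A Groebner basis of the Jacobian ideal J(f) in C{s,t} is {-21*s*t^2 + 18*s*t - 7*s/2 + t^5 + 5*t^4/2 + 31*t^3 - 65*t^2/2 + 7*t, s*t^3 - 5*s*t^2/2 + 3*s*t/2 - s/4 - 5*t^4/4 + 4*t^3 - 11*t^2/4 + t/2, s^2 - 2*s*t - s + t^2 + 2*t}; counting standard monomials gives mu = 8. Corank 1: A-series; mu = 8 gives A_8.

8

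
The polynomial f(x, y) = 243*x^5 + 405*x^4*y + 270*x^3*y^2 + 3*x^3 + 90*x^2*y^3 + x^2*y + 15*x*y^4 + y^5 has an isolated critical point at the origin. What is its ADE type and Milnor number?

Type D6, Milnor number mu = 6.

The Hessian of f at 0 has rank 0. Corank 2; j^3 = x^2*(3*x + y) has shape L^2 M (L != M), so D-series; mu = 6 gives D_6.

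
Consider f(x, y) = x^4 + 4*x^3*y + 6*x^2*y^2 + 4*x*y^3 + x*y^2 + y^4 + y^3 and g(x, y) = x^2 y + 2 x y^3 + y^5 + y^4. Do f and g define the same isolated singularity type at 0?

The Hessian of f at 0 has rank 0. Corank 2; j^3 = y^2*(x + y) has shape L^2 M (L != M), so D-series; mu = 5 gives D_5. The Hessian of g at 0 has rank 0. Corank 2; j^3 = x^2*y has shape L^2 M (L != M), so D-series; mu = 5 gives D_5. Both have type D_5, hence right-equivalent.

Yes.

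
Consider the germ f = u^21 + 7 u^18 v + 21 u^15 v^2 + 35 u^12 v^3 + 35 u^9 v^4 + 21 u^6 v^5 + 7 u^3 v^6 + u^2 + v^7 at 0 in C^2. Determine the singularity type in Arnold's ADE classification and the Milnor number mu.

Type A_{6}, Milnor number mu = 6.

The Hessian of f at 0 has rank 1. Corank 1: A-series; mu = 6 gives A_6.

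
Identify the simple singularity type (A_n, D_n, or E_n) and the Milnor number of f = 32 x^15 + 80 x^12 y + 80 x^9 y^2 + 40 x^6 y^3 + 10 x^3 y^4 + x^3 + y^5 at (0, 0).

Type E_8, Milnor number mu = 8.

The Hessian of f at 0 has rank 0. Corank 2; j^3 = x^3 is a perfect cube, so E-series; the 5-jet and mu = 8 give E_8.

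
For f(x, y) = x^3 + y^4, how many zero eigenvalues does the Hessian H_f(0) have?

Hessian at 0 has rank 0.

2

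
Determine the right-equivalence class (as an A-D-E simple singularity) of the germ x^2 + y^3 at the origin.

The Hessian of f at 0 has rank 1. Corank 1: A-series; mu = 2 gives A_2.

A_2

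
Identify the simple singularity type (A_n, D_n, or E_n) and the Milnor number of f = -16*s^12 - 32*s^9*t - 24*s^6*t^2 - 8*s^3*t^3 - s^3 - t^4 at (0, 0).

Type E_{6}, Milnor number mu = 6.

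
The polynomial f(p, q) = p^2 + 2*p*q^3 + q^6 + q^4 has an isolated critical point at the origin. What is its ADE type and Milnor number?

Type A3, Milnor number mu = 3.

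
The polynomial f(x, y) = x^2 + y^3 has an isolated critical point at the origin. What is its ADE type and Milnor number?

Type A_2, Milnor number mu = 2.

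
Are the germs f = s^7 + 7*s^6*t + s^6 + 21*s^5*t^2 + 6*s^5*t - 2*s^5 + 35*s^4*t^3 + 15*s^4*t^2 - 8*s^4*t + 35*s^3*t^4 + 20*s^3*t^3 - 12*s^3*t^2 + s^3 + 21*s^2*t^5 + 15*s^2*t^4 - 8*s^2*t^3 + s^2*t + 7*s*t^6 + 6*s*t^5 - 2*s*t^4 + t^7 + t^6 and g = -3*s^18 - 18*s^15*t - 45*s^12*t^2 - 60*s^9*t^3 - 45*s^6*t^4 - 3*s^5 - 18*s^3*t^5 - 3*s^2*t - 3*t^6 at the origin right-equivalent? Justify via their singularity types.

The Hessian of f at 0 is [[0, 0], [0, 0]] with rank 0, so corank 2. A Groebner basis of the Jacobian ideal J(f) in C{s,t} is {-s^2 - s*t + t^4, s^3, s^2*t, s^2/6 + s*t^2}; counting standard monomials gives mu = 7. Corank 2; j^3 = s^2*(s + t) has shape L^2 M (L != M), so D-series; mu = 7 gives D_7. The Hessian of g at 0 is [[0, 0], [0, 0]] with rank 0, so corank 2. A Groebner basis of the Jacobian ideal J(g) in C{s,t} is {s^2/6 + t^5, s^3, s*t}; counting standard monomials gives mu = 7. Corank 2; j^3 = -3*s^2*t has shape L^2 M (L != M), so D-series; mu = 7 gives D_7. Both have type D_7, hence right-equivalent.

Yes.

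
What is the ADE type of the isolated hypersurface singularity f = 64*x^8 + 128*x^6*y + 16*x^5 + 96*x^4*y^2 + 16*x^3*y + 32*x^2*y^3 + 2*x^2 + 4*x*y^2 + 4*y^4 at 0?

The Hessian of f at 0 has rank 1. Corank 1: A-series; mu = 3 gives A_3.

A_3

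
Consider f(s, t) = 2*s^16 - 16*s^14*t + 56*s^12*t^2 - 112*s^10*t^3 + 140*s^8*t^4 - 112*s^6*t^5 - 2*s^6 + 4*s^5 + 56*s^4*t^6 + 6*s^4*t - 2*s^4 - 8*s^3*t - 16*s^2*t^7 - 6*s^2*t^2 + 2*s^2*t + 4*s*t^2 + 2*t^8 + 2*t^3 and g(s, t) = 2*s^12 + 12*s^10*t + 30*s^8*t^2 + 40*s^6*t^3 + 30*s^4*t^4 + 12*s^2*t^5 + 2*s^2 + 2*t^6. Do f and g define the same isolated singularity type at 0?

No.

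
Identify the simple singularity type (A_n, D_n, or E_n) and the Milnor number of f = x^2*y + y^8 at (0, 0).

The Hessian of f at 0 is [[0, 0], [0, 0]] with rank 0, so corank 2. A Groebner basis of the Jacobian ideal J(f) in C{x,y} is {x^2/8 + y^7, x^3, x*y}; counting standard monomials gives mu = 9. Corank 2; j^3 = x^2*y has shape L^2 M (L != M), so D-series; mu = 9 gives D_9.

Type D_{9}, Milnor number mu = 9.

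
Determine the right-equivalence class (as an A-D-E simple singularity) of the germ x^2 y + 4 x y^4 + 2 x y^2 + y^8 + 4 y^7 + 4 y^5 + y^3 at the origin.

D9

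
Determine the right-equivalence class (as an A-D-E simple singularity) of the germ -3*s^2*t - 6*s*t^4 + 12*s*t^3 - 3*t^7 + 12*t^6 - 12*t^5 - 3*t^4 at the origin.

The Hessian of f at 0 has rank 0. Corank 2; j^3 = -3*s^2*t has shape L^2 M (L != M), so D-series; mu = 5 gives D_5.

D_{5}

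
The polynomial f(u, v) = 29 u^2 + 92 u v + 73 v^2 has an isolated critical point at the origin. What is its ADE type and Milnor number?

Type A1, Milnor number mu = 1.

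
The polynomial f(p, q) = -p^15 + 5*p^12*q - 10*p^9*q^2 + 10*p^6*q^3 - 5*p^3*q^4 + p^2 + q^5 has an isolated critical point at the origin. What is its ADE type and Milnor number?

Type A4, Milnor number mu = 4.

The Hessian of f at 0 has rank 1. Corank 1: A-series; mu = 4 gives A_4.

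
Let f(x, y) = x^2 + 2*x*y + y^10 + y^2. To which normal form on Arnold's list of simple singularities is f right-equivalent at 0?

A9

The Hessian of f at 0 has rank 1. Corank 1: A-series; mu = 9 gives A_9.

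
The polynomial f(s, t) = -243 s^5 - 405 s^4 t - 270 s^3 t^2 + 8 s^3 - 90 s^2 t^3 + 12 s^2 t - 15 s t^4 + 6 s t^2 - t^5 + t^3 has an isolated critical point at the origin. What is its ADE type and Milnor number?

The Hessian of f at 0 has rank 0. Corank 2; j^3 = (2*s + t)^3 is a perfect cube, so E-series; the 5-jet and mu = 8 give E_8.

Type E_8, Milnor number mu = 8.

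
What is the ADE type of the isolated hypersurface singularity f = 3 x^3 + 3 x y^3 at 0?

E7

The Hessian of f at 0 has rank 0. Corank 2; j^3 = 3*x^3 is a perfect cube, so E-series; the 4-jet and mu = 7 give E_7.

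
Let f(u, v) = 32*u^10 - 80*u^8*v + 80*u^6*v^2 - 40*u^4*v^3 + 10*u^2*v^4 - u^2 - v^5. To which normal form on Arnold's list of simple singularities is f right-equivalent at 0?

The Hessian of f at 0 has rank 1. Corank 1: A-series; mu = 4 gives A_4.

A4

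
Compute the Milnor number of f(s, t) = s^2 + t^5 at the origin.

The Hessian of f at 0 has rank 1. Corank 1: A-series; mu = 4 gives A_4.

4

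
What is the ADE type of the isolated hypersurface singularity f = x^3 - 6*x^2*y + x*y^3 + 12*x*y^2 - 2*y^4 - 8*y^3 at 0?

E_7

The Hessian of f at 0 has rank 0. Corank 2; j^3 = (x - 2*y)^3 is a perfect cube, so E-series; the 4-jet and mu = 7 give E_7.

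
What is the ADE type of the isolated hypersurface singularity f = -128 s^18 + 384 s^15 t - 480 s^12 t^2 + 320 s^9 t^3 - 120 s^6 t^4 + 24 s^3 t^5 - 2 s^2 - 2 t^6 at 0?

The Hessian of f at 0 has rank 1. Corank 1: A-series; mu = 5 gives A_5.

A_5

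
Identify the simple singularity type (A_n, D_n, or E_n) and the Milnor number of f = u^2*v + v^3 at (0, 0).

Type D4, Milnor number mu = 4.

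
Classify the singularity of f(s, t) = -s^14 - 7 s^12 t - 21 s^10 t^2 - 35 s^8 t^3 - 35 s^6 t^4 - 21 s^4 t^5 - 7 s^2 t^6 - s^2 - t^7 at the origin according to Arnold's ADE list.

The Hessian of f at 0 has rank 1. Corank 1: A-series; mu = 6 gives A_6.

A_6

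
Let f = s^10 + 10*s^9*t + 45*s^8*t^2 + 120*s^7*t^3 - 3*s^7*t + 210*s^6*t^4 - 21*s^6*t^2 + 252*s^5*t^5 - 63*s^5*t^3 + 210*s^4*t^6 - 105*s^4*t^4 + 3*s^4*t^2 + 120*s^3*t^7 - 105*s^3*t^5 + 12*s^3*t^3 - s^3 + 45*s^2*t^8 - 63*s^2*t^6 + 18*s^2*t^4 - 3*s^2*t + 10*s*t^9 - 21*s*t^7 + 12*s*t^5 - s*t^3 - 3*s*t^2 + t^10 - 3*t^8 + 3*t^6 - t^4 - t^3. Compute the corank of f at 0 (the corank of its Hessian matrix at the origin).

2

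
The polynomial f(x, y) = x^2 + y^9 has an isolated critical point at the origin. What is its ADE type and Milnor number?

Type A_8, Milnor number mu = 8.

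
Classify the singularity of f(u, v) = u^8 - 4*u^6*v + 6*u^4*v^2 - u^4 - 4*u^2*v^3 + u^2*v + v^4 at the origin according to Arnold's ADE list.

The Hessian of f at 0 has rank 0. Corank 2; j^3 = u^2*v has shape L^2 M (L != M), so D-series; mu = 5 gives D_5.

D5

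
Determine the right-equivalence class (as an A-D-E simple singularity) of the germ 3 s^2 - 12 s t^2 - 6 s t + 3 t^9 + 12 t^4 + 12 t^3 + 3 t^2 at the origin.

A_{8}

The Hessian of f at 0 is [[6, -6], [-6, 6]] with rank 1, so corank 1. A Groebner basis of the Jacobian ideal J(f) in C{s,t} is {s^4 - 4*s^3*t + 3*s^3 - 5*s^2*t + 5*s^2/4 - 3*s*t/2 + s/8 - t/8, -s/2 + t^2 + t/2}; counting standard monomials gives mu = 8. Corank 1: A-series; mu = 8 gives A_8.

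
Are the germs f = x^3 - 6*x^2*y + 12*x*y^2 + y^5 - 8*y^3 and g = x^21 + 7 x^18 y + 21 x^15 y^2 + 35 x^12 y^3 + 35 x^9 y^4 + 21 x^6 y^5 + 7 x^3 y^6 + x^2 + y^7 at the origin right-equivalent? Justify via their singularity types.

No.

The Hessian of f at 0 has rank 0. Corank 2; j^3 = (x - 2*y)^3 is a perfect cube, so E-series; the 5-jet and mu = 8 give E_8. The Hessian of g at 0 has rank 1. Corank 1: A-series; mu = 6 gives A_6. f is E_8 but g is A_6, hence not right-equivalent.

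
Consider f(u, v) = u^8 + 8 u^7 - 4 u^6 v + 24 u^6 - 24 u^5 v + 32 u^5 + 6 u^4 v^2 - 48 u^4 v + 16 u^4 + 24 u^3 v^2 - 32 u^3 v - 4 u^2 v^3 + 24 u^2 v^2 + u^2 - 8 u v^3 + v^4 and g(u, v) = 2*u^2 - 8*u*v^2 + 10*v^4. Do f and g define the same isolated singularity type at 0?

Yes.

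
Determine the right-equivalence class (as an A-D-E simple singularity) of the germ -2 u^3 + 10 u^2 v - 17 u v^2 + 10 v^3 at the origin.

The Hessian of f at 0 has rank 0. Corank 2; j^3 = -(u - 2*v)*(2*u^2 - 6*u*v + 5*v^2) splits into three distinct lines over C (the quadratic factor has nonzero discriminant), so D_4.

D_{4}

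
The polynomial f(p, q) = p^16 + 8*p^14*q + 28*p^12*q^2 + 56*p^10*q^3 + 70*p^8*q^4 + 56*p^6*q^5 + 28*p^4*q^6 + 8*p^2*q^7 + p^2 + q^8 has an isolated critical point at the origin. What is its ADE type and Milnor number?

Type A_7, Milnor number mu = 7.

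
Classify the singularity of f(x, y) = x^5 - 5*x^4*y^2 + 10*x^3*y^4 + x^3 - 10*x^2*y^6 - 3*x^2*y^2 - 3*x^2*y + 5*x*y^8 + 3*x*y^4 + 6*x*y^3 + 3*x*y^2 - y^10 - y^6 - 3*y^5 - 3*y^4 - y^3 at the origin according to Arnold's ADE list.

E_{8}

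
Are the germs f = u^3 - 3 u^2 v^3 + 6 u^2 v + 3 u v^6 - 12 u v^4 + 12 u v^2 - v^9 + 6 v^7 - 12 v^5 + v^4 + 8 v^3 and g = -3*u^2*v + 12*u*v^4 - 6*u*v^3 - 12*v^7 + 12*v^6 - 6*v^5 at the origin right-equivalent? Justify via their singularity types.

No.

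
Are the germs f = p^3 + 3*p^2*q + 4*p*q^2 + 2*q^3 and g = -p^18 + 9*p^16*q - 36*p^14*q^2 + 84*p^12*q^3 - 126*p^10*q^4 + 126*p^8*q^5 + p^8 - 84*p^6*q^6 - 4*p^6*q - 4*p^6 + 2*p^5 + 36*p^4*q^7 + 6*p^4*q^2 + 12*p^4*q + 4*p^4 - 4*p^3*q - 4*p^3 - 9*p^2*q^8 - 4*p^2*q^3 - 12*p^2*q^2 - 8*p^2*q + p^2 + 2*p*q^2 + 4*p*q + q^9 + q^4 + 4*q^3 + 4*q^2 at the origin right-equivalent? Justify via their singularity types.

The Hessian of f at 0 has rank 0. Corank 2; j^3 = (p + q)*(p^2 + 2*p*q + 2*q^2) splits into three distinct lines over C (the quadratic factor has nonzero discriminant), so D_4. The Hessian of g at 0 has rank 1. Corank 1: A-series; mu = 8 gives A_8. f is D_4 but g is A_8, hence not right-equivalent.

No.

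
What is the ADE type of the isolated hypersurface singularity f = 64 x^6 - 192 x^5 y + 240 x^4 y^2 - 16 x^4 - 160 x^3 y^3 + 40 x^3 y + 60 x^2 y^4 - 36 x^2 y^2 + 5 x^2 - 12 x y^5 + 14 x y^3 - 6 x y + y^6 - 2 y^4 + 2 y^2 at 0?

A1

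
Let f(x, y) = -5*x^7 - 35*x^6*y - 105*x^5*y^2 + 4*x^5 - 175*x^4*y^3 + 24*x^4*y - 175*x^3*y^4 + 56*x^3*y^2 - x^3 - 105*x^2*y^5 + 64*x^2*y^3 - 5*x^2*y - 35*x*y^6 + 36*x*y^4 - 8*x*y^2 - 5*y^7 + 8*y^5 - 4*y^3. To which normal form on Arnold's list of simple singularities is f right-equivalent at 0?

D_8

The Hessian of f at 0 has rank 0. Corank 2; j^3 = -(x + y)*(x + 2*y)^2 has shape L^2 M (L != M), so D-series; mu = 8 gives D_8.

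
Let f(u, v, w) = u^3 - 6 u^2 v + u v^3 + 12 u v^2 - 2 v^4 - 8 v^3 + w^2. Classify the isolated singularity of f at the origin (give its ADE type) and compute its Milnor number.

The Hessian of f at 0 has rank 1. Corank 2; j^3 = (u - 2*v)^3 is a perfect cube, so E-series; the 4-jet and mu = 7 give E_7.

Type E_{7}, Milnor number mu = 7.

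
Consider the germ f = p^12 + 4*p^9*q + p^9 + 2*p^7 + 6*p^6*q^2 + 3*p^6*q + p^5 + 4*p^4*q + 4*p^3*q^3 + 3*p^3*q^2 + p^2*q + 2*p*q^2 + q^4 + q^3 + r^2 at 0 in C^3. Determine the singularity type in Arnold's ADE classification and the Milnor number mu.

Type D_{5}, Milnor number mu = 5.

The Hessian of f at 0 has rank 1. Corank 2; j^3 = q*(p + q)^2 has shape L^2 M (L != M), so D-series; mu = 5 gives D_5.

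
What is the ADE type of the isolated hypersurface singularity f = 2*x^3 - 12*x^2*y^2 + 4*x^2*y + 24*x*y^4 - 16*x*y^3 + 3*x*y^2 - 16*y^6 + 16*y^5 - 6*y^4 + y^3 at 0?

D_4

The Hessian of f at 0 is [[0, 0], [0, 0]] with rank 0, so corank 2. A Groebner basis of the Jacobian ideal J(f) in C{x,y} is {y^3, x^2 - 3*y^2/2, x*y + 3*y^2/2}; counting standard monomials gives mu = 4. Corank 2; j^3 = (x + y)*(2*x^2 + 2*x*y + y^2) splits into three distinct lines over C (the quadratic factor has nonzero discriminant), so D_4.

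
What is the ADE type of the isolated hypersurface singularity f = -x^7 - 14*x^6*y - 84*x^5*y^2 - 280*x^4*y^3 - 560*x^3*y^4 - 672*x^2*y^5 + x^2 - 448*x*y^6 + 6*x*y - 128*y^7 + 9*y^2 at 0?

A_6

The Hessian of f at 0 has rank 1. Corank 1: A-series; mu = 6 gives A_6.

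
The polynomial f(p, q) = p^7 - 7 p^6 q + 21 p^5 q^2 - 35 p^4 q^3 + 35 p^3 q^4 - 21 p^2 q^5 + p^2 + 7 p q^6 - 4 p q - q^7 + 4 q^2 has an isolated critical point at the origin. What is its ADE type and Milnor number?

The Hessian of f at 0 has rank 1. Corank 1: A-series; mu = 6 gives A_6.

Type A_{6}, Milnor number mu = 6.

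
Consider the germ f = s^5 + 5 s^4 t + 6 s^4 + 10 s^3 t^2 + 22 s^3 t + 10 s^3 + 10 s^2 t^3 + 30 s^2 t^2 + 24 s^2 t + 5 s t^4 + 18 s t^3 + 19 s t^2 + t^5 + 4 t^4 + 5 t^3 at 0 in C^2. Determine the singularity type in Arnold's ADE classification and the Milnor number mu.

Type D4, Milnor number mu = 4.

The Hessian of f at 0 is [[0, 0], [0, 0]] with rank 0, so corank 2. A Groebner basis of the Jacobian ideal J(f) in C{s,t} is {t^3, s^2 - t^2/6, s*t + t^2/2}; counting standard monomials gives mu = 4. Corank 2; j^3 = (s + t)*(10*s^2 + 14*s*t + 5*t^2) splits into three distinct lines over C (the quadratic factor has nonzero discriminant), so D_4.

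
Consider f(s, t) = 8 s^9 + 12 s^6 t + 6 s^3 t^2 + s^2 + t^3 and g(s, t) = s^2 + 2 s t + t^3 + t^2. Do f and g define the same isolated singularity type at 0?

Yes.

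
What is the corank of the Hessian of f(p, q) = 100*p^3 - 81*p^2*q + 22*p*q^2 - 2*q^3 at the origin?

2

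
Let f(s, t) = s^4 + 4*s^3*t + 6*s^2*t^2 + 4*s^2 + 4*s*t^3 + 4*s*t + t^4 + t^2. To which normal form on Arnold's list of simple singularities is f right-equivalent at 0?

The Hessian of f at 0 has rank 1. Corank 1: A-series; mu = 3 gives A_3.

A3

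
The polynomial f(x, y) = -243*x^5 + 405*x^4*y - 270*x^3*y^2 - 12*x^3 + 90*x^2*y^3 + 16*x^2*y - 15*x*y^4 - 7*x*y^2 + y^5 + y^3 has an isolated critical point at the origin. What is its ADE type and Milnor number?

The Hessian of f at 0 has rank 0. Corank 2; j^3 = -(2*x - y)^2*(3*x - y) has shape L^2 M (L != M), so D-series; mu = 6 gives D_6.

Type D_{6}, Milnor number mu = 6.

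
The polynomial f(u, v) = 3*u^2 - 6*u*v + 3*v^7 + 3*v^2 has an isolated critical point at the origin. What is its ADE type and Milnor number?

Type A_{6}, Milnor number mu = 6.

The Hessian of f at 0 has rank 1. Corank 1: A-series; mu = 6 gives A_6.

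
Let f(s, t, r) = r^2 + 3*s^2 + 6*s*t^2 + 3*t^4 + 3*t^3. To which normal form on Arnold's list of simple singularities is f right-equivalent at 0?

A_2

The Hessian of f at 0 has rank 2. Corank 1: A-series; mu = 2 gives A_2.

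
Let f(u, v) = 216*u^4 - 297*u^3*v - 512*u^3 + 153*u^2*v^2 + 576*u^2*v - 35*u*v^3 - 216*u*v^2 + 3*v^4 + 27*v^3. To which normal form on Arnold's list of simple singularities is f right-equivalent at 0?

E7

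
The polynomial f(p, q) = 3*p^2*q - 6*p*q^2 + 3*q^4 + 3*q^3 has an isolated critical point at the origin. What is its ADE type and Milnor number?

Type D5, Milnor number mu = 5.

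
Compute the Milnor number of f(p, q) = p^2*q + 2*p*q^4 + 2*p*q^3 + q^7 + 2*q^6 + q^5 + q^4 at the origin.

5

The Hessian of f at 0 is [[0, 0], [0, 0]] with rank 0, so corank 2. A Groebner basis of the Jacobian ideal J(f) in C{p,q} is {p*q^2, p*q + q^3, p^2 - 4*p*q}; counting standard monomials gives mu = 5. Corank 2; j^3 = p^2*q has shape L^2 M (L != M), so D-series; mu = 5 gives D_5.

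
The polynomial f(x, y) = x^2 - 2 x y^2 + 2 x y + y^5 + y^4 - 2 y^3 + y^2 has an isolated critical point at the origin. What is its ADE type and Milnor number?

The Hessian of f at 0 is [[2, 2], [2, 2]] with rank 1, so corank 1. A Groebner basis of the Jacobian ideal J(f) in C{x,y} is {x^2 + 2*x*y + x + y, -x + y^2 - y}; counting standard monomials gives mu = 4. Corank 1: A-series; mu = 4 gives A_4.

Type A_4, Milnor number mu = 4.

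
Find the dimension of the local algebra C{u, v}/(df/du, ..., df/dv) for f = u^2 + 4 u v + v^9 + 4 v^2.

8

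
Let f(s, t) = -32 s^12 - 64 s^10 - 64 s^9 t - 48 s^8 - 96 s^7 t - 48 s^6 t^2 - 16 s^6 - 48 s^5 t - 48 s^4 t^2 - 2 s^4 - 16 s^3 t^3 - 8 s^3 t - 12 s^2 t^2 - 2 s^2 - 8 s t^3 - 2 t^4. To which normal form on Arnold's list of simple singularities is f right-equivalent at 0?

A_3

The Hessian of f at 0 has rank 1. Corank 1: A-series; mu = 3 gives A_3.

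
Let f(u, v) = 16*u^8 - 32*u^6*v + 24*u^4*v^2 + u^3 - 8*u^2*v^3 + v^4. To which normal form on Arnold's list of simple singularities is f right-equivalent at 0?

E_{6}

The Hessian of f at 0 is [[0, 0], [0, 0]] with rank 0, so corank 2. A Groebner basis of the Jacobian ideal J(f) in C{u,v} is {v^3, u^2}; counting standard monomials gives mu = 6. Corank 2; j^3 = u^3 is a perfect cube, so E-series; the 4-jet and mu = 6 give E_6.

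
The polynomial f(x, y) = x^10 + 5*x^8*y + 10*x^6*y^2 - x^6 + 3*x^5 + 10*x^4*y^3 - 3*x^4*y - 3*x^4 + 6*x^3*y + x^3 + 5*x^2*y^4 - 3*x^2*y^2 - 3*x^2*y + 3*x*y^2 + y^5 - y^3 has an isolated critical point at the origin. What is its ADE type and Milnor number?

The Hessian of f at 0 has rank 0. Corank 2; j^3 = (x - y)^3 is a perfect cube, so E-series; the 5-jet and mu = 8 give E_8.

Type E_{8}, Milnor number mu = 8.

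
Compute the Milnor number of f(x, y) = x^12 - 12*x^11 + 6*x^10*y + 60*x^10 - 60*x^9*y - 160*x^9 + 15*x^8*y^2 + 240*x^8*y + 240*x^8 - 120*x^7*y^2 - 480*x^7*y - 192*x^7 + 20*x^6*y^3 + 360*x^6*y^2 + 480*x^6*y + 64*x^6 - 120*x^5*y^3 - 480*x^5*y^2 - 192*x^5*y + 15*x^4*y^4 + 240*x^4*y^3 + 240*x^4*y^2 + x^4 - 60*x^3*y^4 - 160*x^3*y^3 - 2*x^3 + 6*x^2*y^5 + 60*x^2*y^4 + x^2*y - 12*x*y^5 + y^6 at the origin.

7

The Hessian of f at 0 has rank 0. Corank 2; j^3 = -x^2*(2*x - y) has shape L^2 M (L != M), so D-series; mu = 7 gives D_7.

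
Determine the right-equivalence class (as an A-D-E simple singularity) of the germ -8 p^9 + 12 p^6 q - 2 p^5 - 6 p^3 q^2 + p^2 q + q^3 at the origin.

The Hessian of f at 0 is [[0, 0], [0, 0]] with rank 0, so corank 2. A Groebner basis of the Jacobian ideal J(f) in C{p,q} is {q^3, p^2 + 3*q^2, p*q}; counting standard monomials gives mu = 4. Corank 2; j^3 = q*(p^2 + q^2) splits into three distinct lines over C (the quadratic factor has nonzero discriminant), so D_4.

D4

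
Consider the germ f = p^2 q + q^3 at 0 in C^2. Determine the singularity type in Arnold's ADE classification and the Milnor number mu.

Type D_4, Milnor number mu = 4.

The Hessian of f at 0 has rank 0. Corank 2; j^3 = q*(p^2 + q^2) splits into three distinct lines over C (the quadratic factor has nonzero discriminant), so D_4.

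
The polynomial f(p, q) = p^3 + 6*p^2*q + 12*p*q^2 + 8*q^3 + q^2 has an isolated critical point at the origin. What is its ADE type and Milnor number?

Type A_2, Milnor number mu = 2.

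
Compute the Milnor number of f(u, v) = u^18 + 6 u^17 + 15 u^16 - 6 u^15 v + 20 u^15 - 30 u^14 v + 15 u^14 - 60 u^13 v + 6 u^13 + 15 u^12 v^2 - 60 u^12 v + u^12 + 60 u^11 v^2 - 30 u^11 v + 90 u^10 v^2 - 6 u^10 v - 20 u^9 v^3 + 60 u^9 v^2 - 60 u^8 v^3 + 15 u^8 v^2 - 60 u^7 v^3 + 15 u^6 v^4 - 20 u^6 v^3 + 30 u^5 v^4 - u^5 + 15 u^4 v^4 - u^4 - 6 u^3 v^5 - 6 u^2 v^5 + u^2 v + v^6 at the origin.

The Hessian of f at 0 is [[0, 0], [0, 0]] with rank 0, so corank 2. A Groebner basis of the Jacobian ideal J(f) in C{u,v} is {u^2/6 + v^5, u^3, u*v}; counting standard monomials gives mu = 7. Corank 2; j^3 = u^2*v has shape L^2 M (L != M), so D-series; mu = 7 gives D_7.

7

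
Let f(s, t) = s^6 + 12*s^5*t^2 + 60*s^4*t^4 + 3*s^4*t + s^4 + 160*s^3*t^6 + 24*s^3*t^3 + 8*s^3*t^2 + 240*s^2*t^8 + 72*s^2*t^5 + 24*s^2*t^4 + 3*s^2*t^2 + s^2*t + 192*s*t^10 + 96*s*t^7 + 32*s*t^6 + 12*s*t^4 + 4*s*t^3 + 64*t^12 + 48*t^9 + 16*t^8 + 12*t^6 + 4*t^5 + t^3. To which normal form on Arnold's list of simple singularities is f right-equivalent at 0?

D4

The Hessian of f at 0 has rank 0. Corank 2; j^3 = t*(s^2 + t^2) splits into three distinct lines over C (the quadratic factor has nonzero discriminant), so D_4.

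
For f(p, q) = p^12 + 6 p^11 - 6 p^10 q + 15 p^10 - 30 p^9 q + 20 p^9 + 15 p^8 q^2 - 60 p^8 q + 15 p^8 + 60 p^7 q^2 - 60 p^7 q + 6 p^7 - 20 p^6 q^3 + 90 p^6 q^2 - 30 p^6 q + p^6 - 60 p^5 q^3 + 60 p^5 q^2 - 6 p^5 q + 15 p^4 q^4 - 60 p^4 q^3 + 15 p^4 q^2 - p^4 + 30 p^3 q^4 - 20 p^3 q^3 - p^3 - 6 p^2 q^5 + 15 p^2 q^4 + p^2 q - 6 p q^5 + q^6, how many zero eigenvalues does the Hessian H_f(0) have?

Hessian at 0 has rank 0.

2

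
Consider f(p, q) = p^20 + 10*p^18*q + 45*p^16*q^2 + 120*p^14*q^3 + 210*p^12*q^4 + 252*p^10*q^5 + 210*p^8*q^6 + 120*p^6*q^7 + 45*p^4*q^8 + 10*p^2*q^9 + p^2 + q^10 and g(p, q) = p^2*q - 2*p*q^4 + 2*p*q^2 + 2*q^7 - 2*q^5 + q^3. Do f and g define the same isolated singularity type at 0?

No.

The Hessian of f at 0 has rank 1. Corank 1: A-series; mu = 9 gives A_9. The Hessian of g at 0 has rank 0. Corank 2; j^3 = q*(p + q)^2 has shape L^2 M (L != M), so D-series; mu = 8 gives D_8. f is A_9 but g is D_8, hence not right-equivalent.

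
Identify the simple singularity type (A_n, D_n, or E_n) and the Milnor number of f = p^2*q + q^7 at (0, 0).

Type D_{8}, Milnor number mu = 8.

The Hessian of f at 0 has rank 0. Corank 2; j^3 = p^2*q has shape L^2 M (L != M), so D-series; mu = 8 gives D_8.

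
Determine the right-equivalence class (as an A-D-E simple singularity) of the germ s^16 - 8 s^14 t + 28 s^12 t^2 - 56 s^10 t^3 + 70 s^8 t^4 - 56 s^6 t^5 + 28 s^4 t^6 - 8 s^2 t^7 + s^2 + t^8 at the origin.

The Hessian of f at 0 has rank 1. Corank 1: A-series; mu = 7 gives A_7.

A_{7}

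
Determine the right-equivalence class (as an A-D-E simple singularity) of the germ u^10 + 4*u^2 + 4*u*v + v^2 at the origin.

The Hessian of f at 0 has rank 1. Corank 1: A-series; mu = 9 gives A_9.

A_9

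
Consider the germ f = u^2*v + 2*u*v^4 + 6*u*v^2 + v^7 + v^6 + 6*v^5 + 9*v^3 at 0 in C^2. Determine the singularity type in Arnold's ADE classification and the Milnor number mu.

Type D7, Milnor number mu = 7.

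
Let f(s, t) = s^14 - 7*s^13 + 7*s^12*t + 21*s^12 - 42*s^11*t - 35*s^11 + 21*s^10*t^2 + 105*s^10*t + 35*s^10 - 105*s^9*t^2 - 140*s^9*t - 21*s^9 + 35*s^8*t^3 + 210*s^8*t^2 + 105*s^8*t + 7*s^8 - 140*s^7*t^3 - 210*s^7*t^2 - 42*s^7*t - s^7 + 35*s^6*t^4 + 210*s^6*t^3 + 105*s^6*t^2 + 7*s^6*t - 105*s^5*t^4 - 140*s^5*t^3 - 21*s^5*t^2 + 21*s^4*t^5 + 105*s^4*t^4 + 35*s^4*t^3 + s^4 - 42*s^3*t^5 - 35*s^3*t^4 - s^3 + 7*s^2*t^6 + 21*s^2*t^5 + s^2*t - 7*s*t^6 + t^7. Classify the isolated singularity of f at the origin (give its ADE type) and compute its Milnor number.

Type D8, Milnor number mu = 8.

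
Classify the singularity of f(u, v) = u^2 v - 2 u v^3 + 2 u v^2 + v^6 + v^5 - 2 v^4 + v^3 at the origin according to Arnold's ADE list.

D_7

The Hessian of f at 0 is [[0, 0], [0, 0]] with rank 0, so corank 2. A Groebner basis of the Jacobian ideal J(f) in C{u,v} is {u^3 - u^2/2 - 5*u*v^2/2 - 5*u*v/2 - 2*v^2, u^2*v + u^2/6 + 11*u*v^2/6 + 7*u*v/6 + v^2, -u*v + v^3 - v^2}; counting standard monomials gives mu = 7. Corank 2; j^3 = v*(u + v)^2 has shape L^2 M (L != M), so D-series; mu = 7 gives D_7.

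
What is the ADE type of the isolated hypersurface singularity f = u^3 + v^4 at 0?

The Hessian of f at 0 has rank 0. Corank 2; j^3 = u^3 is a perfect cube, so E-series; the 4-jet and mu = 6 give E_6.

E_6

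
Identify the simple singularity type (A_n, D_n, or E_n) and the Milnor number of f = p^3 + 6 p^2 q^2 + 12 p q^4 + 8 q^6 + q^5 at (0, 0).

Type E_8, Milnor number mu = 8.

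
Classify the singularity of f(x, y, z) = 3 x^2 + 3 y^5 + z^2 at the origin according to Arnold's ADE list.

A_4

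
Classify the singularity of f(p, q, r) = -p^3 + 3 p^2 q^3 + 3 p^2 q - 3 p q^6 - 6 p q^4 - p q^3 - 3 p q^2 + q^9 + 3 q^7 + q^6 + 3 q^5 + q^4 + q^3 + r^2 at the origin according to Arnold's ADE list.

The Hessian of f at 0 is [[0, 0, 0], [0, 0, 0], [0, 0, 2]] with rank 1, so corank 2. A Groebner basis of the Jacobian ideal J(f) in C{p,q,r} is {p^3 - 3*p^2*q - 6*p^2 + 12*p*q - 6*q^2, 3*p^2 + p*q^2 - 6*p*q + 3*q^2, 3*p^2 - 6*p*q + q^3 + 3*q^2, r}; counting standard monomials gives mu = 7. Corank 2; j^3 = -(p - q)^3 is a perfect cube, so E-series; the 4-jet and mu = 7 give E_7.

E_{7}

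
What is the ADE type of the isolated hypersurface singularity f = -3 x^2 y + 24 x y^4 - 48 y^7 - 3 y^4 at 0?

D_{5}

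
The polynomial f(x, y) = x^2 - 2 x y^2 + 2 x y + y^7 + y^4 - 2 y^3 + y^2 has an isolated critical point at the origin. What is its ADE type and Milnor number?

The Hessian of f at 0 has rank 1. Corank 1: A-series; mu = 6 gives A_6.

Type A_{6}, Milnor number mu = 6.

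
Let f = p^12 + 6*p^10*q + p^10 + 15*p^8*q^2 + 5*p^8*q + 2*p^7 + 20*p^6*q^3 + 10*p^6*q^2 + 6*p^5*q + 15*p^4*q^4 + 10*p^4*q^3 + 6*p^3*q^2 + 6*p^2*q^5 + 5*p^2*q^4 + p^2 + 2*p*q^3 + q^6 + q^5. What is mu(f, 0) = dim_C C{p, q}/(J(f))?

4

The Hessian of f at 0 is [[2, 0], [0, 0]] with rank 1, so corank 1. A Groebner basis of the Jacobian ideal J(f) in C{p,q} is {p + q^3, p^2, p*q}; counting standard monomials gives mu = 4. Corank 1: A-series; mu = 4 gives A_4.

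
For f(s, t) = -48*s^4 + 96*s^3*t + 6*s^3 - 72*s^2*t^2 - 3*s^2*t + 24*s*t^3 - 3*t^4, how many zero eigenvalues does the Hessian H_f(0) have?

Hessian at 0 has rank 0.

2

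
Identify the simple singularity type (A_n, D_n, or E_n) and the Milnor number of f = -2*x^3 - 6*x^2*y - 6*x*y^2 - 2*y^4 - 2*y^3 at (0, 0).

The Hessian of f at 0 has rank 0. Corank 2; j^3 = -2*(x + y)^3 is a perfect cube, so E-series; the 4-jet and mu = 6 give E_6.

Type E_{6}, Milnor number mu = 6.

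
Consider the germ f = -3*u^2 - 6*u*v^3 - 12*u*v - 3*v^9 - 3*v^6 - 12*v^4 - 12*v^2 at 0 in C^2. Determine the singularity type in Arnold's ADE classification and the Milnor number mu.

The Hessian of f at 0 is [[-6, -12], [-12, -24]] with rank 1, so corank 1. A Groebner basis of the Jacobian ideal J(f) in C{u,v} is {u^2*v^2 - 4*u^2 - 12*u*v - 8*v^2, u^3 + 6*u^2*v + 12*u*v^2 - 8*u - 16*v, u + v^3 + 2*v}; counting standard monomials gives mu = 8. Corank 1: A-series; mu = 8 gives A_8.

Type A8, Milnor number mu = 8.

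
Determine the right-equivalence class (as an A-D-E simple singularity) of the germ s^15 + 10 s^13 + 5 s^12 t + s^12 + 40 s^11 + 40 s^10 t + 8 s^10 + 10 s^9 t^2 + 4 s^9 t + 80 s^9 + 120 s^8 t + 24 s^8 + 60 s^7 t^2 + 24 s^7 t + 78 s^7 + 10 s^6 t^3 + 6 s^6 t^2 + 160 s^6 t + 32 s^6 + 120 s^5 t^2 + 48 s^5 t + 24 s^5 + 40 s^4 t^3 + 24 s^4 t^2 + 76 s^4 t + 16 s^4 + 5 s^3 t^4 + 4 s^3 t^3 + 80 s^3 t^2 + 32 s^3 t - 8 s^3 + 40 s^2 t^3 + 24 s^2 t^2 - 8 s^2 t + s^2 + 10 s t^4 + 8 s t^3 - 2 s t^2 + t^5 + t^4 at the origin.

The Hessian of f at 0 is [[2, 0], [0, 0]] with rank 1, so corank 1. A Groebner basis of the Jacobian ideal J(f) in C{s,t} is {-s/4 + t^3 + t^2/4, s^2, s*t - s/4 + t^2/4}; counting standard monomials gives mu = 4. Corank 1: A-series; mu = 4 gives A_4.

A_{4}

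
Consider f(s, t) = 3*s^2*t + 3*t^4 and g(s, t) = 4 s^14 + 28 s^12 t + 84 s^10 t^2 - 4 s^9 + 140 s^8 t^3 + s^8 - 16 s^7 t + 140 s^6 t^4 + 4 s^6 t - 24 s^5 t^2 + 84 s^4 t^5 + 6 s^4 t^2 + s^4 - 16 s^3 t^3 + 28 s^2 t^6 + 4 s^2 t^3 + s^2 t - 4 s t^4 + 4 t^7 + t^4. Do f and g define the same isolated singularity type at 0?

The Hessian of f at 0 has rank 0. Corank 2; j^3 = 3*s^2*t has shape L^2 M (L != M), so D-series; mu = 5 gives D_5. The Hessian of g at 0 has rank 0. Corank 2; j^3 = s^2*t has shape L^2 M (L != M), so D-series; mu = 5 gives D_5. Both have type D_5, hence right-equivalent.

Yes.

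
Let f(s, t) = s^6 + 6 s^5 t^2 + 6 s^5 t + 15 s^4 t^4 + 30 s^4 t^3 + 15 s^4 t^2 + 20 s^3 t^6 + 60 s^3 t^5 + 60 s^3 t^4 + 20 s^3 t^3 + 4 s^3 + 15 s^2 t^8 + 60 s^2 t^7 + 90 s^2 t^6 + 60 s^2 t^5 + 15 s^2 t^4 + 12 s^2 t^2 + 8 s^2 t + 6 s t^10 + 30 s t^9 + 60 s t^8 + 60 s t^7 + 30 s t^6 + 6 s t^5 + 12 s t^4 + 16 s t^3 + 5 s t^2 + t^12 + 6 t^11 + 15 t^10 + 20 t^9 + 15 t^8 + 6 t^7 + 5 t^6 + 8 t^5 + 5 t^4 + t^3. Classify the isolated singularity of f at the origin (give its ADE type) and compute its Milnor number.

Type D_7, Milnor number mu = 7.

The Hessian of f at 0 is [[0, 0], [0, 0]] with rank 0, so corank 2. A Groebner basis of the Jacobian ideal J(f) in C{s,t} is {-s^2 - 3*s*t/2 + t^4 - t^3/2 - t^2/2, s^3 + 3*s^2/4 + 137*s*t/8 + 33*t^3/2 + 67*t^2/8, s^2*t - s^2 - 73*s*t/6 - 137*t^3/12 - 35*t^2/6, s^2 + s*t^2 + 3*s*t/2 + t^3 + t^2/2}; counting standard monomials gives mu = 7. Corank 2; j^3 = (s + t)*(2*s + t)^2 has shape L^2 M (L != M), so D-series; mu = 7 gives D_7.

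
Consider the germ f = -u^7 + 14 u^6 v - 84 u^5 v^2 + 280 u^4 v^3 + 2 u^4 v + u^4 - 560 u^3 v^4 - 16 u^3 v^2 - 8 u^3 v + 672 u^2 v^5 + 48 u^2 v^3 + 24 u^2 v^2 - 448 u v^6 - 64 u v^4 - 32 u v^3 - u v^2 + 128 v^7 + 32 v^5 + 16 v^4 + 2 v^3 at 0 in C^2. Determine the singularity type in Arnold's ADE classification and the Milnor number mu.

Type D5, Milnor number mu = 5.

The Hessian of f at 0 is [[0, 0], [0, 0]] with rank 0, so corank 2. A Groebner basis of the Jacobian ideal J(f) in C{u,v} is {u^3 - v^2/4, v^3, u*v - 2*v^2}; counting standard monomials gives mu = 5. Corank 2; j^3 = -v^2*(u - 2*v) has shape L^2 M (L != M), so D-series; mu = 5 gives D_5.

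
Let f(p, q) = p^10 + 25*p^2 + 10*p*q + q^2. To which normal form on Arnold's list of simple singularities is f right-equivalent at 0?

The Hessian of f at 0 has rank 1. Corank 1: A-series; mu = 9 gives A_9.

A_{9}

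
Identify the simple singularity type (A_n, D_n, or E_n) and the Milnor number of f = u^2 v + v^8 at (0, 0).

The Hessian of f at 0 has rank 0. Corank 2; j^3 = u^2*v has shape L^2 M (L != M), so D-series; mu = 9 gives D_9.

Type D_9, Milnor number mu = 9.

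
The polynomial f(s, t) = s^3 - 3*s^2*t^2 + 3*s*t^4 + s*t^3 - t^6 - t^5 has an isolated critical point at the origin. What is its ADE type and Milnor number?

Type E7, Milnor number mu = 7.

The Hessian of f at 0 has rank 0. Corank 2; j^3 = s^3 is a perfect cube, so E-series; the 4-jet and mu = 7 give E_7.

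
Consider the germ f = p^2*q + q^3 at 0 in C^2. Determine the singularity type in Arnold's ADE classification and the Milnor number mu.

Type D4, Milnor number mu = 4.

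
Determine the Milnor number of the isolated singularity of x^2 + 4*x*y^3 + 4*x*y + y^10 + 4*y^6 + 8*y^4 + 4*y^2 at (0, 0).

9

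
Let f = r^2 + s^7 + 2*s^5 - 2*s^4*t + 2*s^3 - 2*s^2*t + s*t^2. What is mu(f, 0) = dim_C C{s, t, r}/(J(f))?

4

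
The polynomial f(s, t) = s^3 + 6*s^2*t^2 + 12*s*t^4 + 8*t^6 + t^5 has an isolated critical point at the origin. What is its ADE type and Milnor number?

Type E_8, Milnor number mu = 8.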